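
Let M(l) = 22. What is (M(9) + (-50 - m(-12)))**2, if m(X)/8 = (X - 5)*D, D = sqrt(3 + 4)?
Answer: 130256 - 7616*sqrt(7) ≈ 1.1011e+5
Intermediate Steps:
D = sqrt(7) ≈ 2.6458
m(X) = 8*sqrt(7)*(-5 + X) (m(X) = 8*((X - 5)*sqrt(7)) = 8*((-5 + X)*sqrt(7)) = 8*(sqrt(7)*(-5 + X)) = 8*sqrt(7)*(-5 + X))
(M(9) + (-50 - m(-12)))**2 = (22 + (-50 - 8*sqrt(7)*(-5 - 12)))**2 = (22 + (-50 - 8*sqrt(7)*(-17)))**2 = (22 + (-50 - (-136)*sqrt(7)))**2 = (22 + (-50 + 136*sqrt(7)))**2 = (-28 + 136*sqrt(7))**2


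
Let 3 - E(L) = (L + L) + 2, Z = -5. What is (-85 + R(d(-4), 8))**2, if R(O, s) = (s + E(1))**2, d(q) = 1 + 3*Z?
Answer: 1296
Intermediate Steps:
E(L) = 1 - 2*L (E(L) = 3 - ((L + L) + 2) = 3 - (2*L + 2) = 3 - (2 + 2*L) = 3 + (-2 - 2*L) = 1 - 2*L)
d(q) = -14 (d(q) = 1 + 3*(-5) = 1 - 15 = -14)
R(O, s) = (-1 + s)**2 (R(O, s) = (s + (1 - 2*1))**2 = (s + (1 - 2))**2 = (s - 1)**2 = (-1 + s)**2)
(-85 + R(d(-4), 8))**2 = (-85 + (-1 + 8)**2)**2 = (-85 + 7**2)**2 = (-85 + 49)**2 = (-36)**2 = 1296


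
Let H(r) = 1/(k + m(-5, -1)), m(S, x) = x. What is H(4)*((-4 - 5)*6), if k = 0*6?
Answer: 54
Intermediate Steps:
k = 0
H(r) = -1 (H(r) = 1/(0 - 1) = 1/(-1) = -1)
H(4)*((-4 - 5)*6) = -(-4 - 5)*6 = -(-9)*6 = -1*(-54) = 54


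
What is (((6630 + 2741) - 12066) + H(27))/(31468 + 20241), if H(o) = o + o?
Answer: -2641/51709 ≈ -0.051074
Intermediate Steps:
H(o) = 2*o
(((6630 + 2741) - 12066) + H(27))/(31468 + 20241) = (((6630 + 2741) - 12066) + 2*27)/(31468 + 20241) = ((9371 - 12066) + 54)/51709 = (-2695 + 54)*(1/51709) = -2641*1/51709 = -2641/51709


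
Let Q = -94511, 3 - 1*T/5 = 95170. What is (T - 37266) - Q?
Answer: -418590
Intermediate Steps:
T = -475835 (T = 15 - 5*95170 = 15 - 475850 = -475835)
(T - 37266) - Q = (-475835 - 37266) - 1*(-94511) = -513101 + 94511 = -418590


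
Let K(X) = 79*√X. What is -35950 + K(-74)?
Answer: -35950 + 79*I*√74 ≈ -35950.0 + 679.58*I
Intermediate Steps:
-35950 + K(-74) = -35950 + 79*√(-74) = -35950 + 79*(I*√74) = -35950 + 79*I*√74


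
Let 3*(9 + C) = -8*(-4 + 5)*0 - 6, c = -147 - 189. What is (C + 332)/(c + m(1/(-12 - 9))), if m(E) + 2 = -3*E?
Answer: -2247/2365 ≈ -0.95011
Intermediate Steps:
m(E) = -2 - 3*E
c = -336
C = -11 (C = -9 + (-8*(-4 + 5)*0 - 6)/3 = -9 + (-8*0 - 6)/3 = -9 + (0 - 6)/3 = -9 + (1/3)*(-6) = -9 - 2 = -11)
(C + 332)/(c + m(1/(-12 - 9))) = (-11 + 332)/(-336 + (-2 - 3/(-12 - 9))) = 321/(-336 + (-2 - 3/(-21))) = 321/(-336 + (-2 - 3*(-1/21))) = 321/(-336 + (-2 + 1/7)) = 321/(-336 - 13/7) = 321/(-2365/7) = 321*(-7/2365) = -2247/2365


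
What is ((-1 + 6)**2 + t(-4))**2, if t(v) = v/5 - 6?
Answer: 8281/25 ≈ 331.24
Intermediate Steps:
t(v) = -6 + v/5 (t(v) = v*(1/5) - 6 = v/5 - 6 = -6 + v/5)
((-1 + 6)**2 + t(-4))**2 = ((-1 + 6)**2 + (-6 + (1/5)*(-4)))**2 = (5**2 + (-6 - 4/5))**2 = (25 - 34/5)**2 = (91/5)**2 = 8281/25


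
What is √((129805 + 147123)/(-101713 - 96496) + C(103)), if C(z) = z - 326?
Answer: I*√8815847734815/198209 ≈ 14.98*I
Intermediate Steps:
C(z) = -326 + z
√((129805 + 147123)/(-101713 - 96496) + C(103)) = √((129805 + 147123)/(-101713 - 96496) + (-326 + 103)) = √(276928/(-198209) - 223) = √(276928*(-1/198209) - 223) = √(-276928/198209 - 223) = √(-44477535/198209) = I*√8815847734815/198209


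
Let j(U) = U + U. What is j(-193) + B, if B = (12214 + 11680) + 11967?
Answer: 35475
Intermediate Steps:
j(U) = 2*U
B = 35861 (B = 23894 + 11967 = 35861)
j(-193) + B = 2*(-193) + 35861 = -386 + 35861 = 35475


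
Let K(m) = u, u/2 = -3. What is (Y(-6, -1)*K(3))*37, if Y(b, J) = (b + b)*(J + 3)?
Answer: 5328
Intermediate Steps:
u = -6 (u = 2*(-3) = -6)
K(m) = -6
Y(b, J) = 2*b*(3 + J) (Y(b, J) = (2*b)*(3 + J) = 2*b*(3 + J))
(Y(-6, -1)*K(3))*37 = ((2*(-6)*(3 - 1))*(-6))*37 = ((2*(-6)*2)*(-6))*37 = -24*(-6)*37 = 144*37 = 5328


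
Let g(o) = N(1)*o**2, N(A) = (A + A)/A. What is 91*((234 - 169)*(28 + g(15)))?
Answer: 2827370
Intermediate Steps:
N(A) = 2 (N(A) = (2*A)/A = 2)
g(o) = 2*o**2
91*((234 - 169)*(28 + g(15))) = 91*((234 - 169)*(28 + 2*15**2)) = 91*(65*(28 + 2*225)) = 91*(65*(28 + 450)) = 91*(65*478) = 91*31070 = 2827370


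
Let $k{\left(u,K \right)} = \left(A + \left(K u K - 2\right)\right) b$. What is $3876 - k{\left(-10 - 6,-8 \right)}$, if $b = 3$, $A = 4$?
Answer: $6942$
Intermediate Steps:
$k{\left(u,K \right)} = 6 + 3 u K^{2}$ ($k{\left(u,K \right)} = \left(4 + \left(K u K - 2\right)\right) 3 = \left(4 + \left(u K^{2} - 2\right)\right) 3 = \left(4 + \left(-2 + u K^{2}\right)\right) 3 = \left(2 + u K^{2}\right) 3 = 6 + 3 u K^{2}$)
$3876 - k{\left(-10 - 6,-8 \right)} = 3876 - \left(6 + 3 \left(-10 - 6\right) \left(-8\right)^{2}\right) = 3876 - \left(6 + 3 \left(-10 - 6\right) 64\right) = 3876 - \left(6 + 3 \left(-16\right) 64\right) = 3876 - \left(6 - 3072\right) = 3876 - -3066 = 3876 + 3066 = 6942$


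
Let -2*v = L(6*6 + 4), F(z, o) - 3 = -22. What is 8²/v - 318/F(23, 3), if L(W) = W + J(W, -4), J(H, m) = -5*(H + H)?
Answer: 14614/855 ≈ 17.092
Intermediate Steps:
J(H, m) = -10*H
F(z, o) = -19 (F(z, o) = 3 - 22 = -19)
L(W) = -9*W (L(W) = W - 10*W = -9*W)
v = 180 (v = -(-9)*(6*6 + 4)/2 = -(-9)*(36 + 4)/2 = -(-9)*40/2 = -½*(-360) = 180)
8²/v - 318/F(23, 3) = 8²/180 - 318/(-19) = 64*(1/180) - 318*(-1/19) = 16/45 + 318/19 = 14614/855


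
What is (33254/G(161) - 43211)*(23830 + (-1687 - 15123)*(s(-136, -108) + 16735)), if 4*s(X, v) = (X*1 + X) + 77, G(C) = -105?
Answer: 170916253544839/14 ≈ 1.2208e+13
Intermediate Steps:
s(X, v) = 77/4 + X/2 (s(X, v) = ((X*1 + X) + 77)/4 = ((X + X) + 77)/4 = (2*X + 77)/4 = (77 + 2*X)/4 = 77/4 + X/2)
(33254/G(161) - 43211)*(23830 + (-1687 - 15123)*(s(-136, -108) + 16735)) = (33254/(-105) - 43211)*(23830 + (-1687 - 15123)*((77/4 + (½)*(-136)) + 16735)) = (33254*(-1/105) - 43211)*(23830 - 16810*((77/4 - 68) + 16735)) = (-33254/105 - 43211)*(23830 - 16810*(-195/4 + 16735)) = -4570409*(23830 - 16810*66745/4)/105 = -4570409*(23830 - 560991725/2)/105 = -4570409/105*(-560944065/2) = 170916253544839/14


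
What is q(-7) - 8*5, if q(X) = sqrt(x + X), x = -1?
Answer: -40 + 2*I*sqrt(2) ≈ -40.0 + 2.8284*I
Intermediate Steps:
q(X) = sqrt(-1 + X)
q(-7) - 8*5 = sqrt(-1 - 7) - 8*5 = sqrt(-8) - 40 = 2*I*sqrt(2) - 40 = -40 + 2*I*sqrt(2)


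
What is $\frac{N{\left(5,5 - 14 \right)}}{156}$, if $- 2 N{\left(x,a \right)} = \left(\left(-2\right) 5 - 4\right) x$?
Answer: $\frac{35}{156} \approx 0.22436$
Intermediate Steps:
$N{\left(x,a \right)} = 7 x$ ($N{\left(x,a \right)} = - \frac{\left(\left(-2\right) 5 - 4\right) x}{2} = - \frac{\left(-10 - 4\right) x}{2} = - \frac{\left(-14\right) x}{2} = 7 x$)
$\frac{N{\left(5,5 - 14 \right)}}{156} = \frac{7 \cdot 5}{156} = 35 \cdot \frac{1}{156} = \frac{35}{156}$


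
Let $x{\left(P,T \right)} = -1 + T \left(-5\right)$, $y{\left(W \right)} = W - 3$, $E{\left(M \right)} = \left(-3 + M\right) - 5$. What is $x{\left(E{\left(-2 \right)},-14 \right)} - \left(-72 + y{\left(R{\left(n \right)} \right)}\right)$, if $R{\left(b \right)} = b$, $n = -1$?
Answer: $145$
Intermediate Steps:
$E{\left(M \right)} = -8 + M$
$y{\left(W \right)} = -3 + W$
$x{\left(P,T \right)} = -1 - 5 T$
$x{\left(E{\left(-2 \right)},-14 \right)} - \left(-72 + y{\left(R{\left(n \right)} \right)}\right) = \left(-1 - -70\right) - \left(-72 - 4\right) = \left(-1 + 70\right) - \left(-72 - 4\right) = 69 - -76 = 69 + 76 = 145$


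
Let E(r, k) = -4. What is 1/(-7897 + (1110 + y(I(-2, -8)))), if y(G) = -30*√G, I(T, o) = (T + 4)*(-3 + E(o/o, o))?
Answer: I/(-6787*I + 30*√14) ≈ -0.0001473 + 2.4362e-6*I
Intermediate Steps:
I(T, o) = -28 - 7*T (I(T, o) = (T + 4)*(-3 - 4) = (4 + T)*(-7) = -28 - 7*T)
1/(-7897 + (1110 + y(I(-2, -8)))) = 1/(-7897 + (1110 - 30*√(-28 - 7*(-2)))) = 1/(-7897 + (1110 - 30*√(-28 + 14))) = 1/(-7897 + (1110 - 30*I*√14)) = 1/(-6787 - 30*I*√14)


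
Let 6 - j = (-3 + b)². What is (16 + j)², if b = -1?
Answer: 36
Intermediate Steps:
j = -10 (j = 6 - (-3 - 1)² = 6 - 1*(-4)² = 6 - 1*16 = 6 - 16 = -10)
(16 + j)² = (16 - 10)² = 6² = 36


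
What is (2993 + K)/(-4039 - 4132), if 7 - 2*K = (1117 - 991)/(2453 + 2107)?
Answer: -4554659/12419920 ≈ -0.36672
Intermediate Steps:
K = 5299/1520 (K = 7/2 - (1117 - 991)/(2*(2453 + 2107)) = 7/2 - 63/4560 = 7/2 - ½*21/760 = 7/2 - 21/1520 = 5299/1520 ≈ 3.4862)
(2993 + K)/(-4039 - 4132) = (2993 + 5299/1520)/(-4039 - 4132) = (4554659/1520)/(-8171) = (4554659/1520)*(-1/8171) = -4554659/12419920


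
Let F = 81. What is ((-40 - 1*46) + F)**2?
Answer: 25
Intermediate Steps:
((-40 - 1*46) + F)**2 = ((-40 - 1*46) + 81)**2 = ((-40 - 46) + 81)**2 = (-86 + 81)**2 = (-5)**2 = 25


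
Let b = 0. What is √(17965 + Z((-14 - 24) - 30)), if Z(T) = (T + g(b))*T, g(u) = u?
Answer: 7*√461 ≈ 150.30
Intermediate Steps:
Z(T) = T² (Z(T) = (T + 0)*T = T*T = T²)
√(17965 + Z((-14 - 24) - 30)) = √(17965 + ((-14 - 24) - 30)²) = √(17965 + (-38 - 30)²) = √(17965 + (-68)²) = √(17965 + 4624) = √22589 = 7*√461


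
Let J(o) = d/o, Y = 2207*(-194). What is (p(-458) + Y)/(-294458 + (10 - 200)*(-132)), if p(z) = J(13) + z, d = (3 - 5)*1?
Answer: 2786005/1750957 ≈ 1.5911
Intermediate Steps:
d = -2 (d = -2*1 = -2)
Y = -428158
J(o) = -2/o
p(z) = -2/13 + z
(p(-458) + Y)/(-294458 + (10 - 200)*(-132)) = ((-2/13 - 458) - 428158)/(-294458 + (10 - 200)*(-132)) = (-5956/13 - 428158)/(-294458 - 190*(-132)) = -5572010/(13*(-294458 + 25080)) = -5572010/13/(-269378) = -5572010/13*(-1/269378) = 2786005/1750957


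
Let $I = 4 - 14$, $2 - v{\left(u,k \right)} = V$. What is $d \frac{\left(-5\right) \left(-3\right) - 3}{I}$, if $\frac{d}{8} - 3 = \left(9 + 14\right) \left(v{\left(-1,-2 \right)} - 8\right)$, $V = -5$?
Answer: $192$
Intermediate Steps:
$v{\left(u,k \right)} = 7$ ($v{\left(u,k \right)} = 2 - -5 = 2 + 5 = 7$)
$d = -160$ ($d = 24 + 8 \left(9 + 14\right) \left(7 - 8\right) = 24 + 8 \cdot 23 \left(-1\right) = 24 + 8 \left(-23\right) = 24 - 184 = -160$)
$I = -10$ ($I = 4 - 14 = -10$)
$d \frac{\left(-5\right) \left(-3\right) - 3}{I} = - 160 \frac{\left(-5\right) \left(-3\right) - 3}{-10} = - 160 \left(15 - 3\right) \left(- \frac{1}{10}\right) = - 160 \cdot 12 \left(- \frac{1}{10}\right) = \left(-160\right) \left(- \frac{6}{5}\right) = 192$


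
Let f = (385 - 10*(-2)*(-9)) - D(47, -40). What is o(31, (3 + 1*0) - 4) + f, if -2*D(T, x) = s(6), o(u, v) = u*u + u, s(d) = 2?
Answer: 1198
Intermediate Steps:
o(u, v) = u + u**2 (o(u, v) = u**2 + u = u + u**2)
D(T, x) = -1 (D(T, x) = -1/2*2 = -1)
f = 206 (f = (385 - 10*(-2)*(-9)) - 1*(-1) = (385 - (-20)*(-9)) + 1 = (385 - 1*180) + 1 = (385 - 180) + 1 = 205 + 1 = 206)
o(31, (3 + 1*0) - 4) + f = 31*(1 + 31) + 206 = 31*32 + 206 = 992 + 206 = 1198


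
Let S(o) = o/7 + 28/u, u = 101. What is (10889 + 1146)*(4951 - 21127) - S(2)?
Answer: -137637459518/707 ≈ -1.9468e+8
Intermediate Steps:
S(o) = 28/101 + o/7 (S(o) = o/7 + 28/101 = 28/101 + o/7)
(10889 + 1146)*(4951 - 21127) - S(2) = (10889 + 1146)*(4951 - 21127) - (28/101 + (1/7)*2) = 12035*(-16176) - (28/101 + 2/7) = -194678160 - 1*398/707 = -194678160 - 398/707 = -137637459518/707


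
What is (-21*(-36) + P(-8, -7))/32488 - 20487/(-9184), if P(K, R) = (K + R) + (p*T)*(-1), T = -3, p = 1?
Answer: 2711349/1203104 ≈ 2.2536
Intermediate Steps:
P(K, R) = 3 + K + R (P(K, R) = (K + R) + (1*(-3))*(-1) = (K + R) - 3*(-1) = (K + R) + 3 = 3 + K + R)
(-21*(-36) + P(-8, -7))/32488 - 20487/(-9184) = (-21*(-36) + (3 - 8 - 7))/32488 - 20487/(-9184) = (756 - 12)*(1/32488) - 20487*(-1/9184) = 744*(1/32488) + 20487/9184 = 3/131 + 20487/9184 = 2711349/1203104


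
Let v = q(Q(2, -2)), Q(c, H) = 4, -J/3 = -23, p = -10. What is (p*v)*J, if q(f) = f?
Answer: -2760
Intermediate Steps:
J = 69 (J = -3*(-23) = 69)
v = 4
(p*v)*J = -10*4*69 = -40*69 = -2760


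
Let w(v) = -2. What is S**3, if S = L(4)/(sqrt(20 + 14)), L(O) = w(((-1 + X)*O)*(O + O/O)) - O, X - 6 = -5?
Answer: -54*sqrt(34)/289 ≈ -1.0895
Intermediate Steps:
X = 1 (X = 6 - 5 = 1)
L(O) = -2 - O
S = -3*sqrt(34)/17 (S = (-2 - 1*4)/(sqrt(20 + 14)) = (-2 - 4)/(sqrt(34)) = -3*sqrt(34)/17 ≈ -1.0290)
S**3 = (-3*sqrt(34)/17)**3 = -54*sqrt(34)/289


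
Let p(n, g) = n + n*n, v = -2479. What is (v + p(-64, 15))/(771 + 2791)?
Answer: 1553/3562 ≈ 0.43599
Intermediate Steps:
p(n, g) = n + n**2
(v + p(-64, 15))/(771 + 2791) = (-2479 - 64*(1 - 64))/(771 + 2791) = (-2479 - 64*(-63))/3562 = (-2479 + 4032)*(1/3562) = 1553*(1/3562) = 1553/3562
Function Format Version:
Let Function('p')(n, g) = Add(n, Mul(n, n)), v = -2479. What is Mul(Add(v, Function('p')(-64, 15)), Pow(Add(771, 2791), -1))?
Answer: Rational(1553, 3562) ≈ 0.43599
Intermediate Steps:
Function('p')(n, g) = Add(n, Pow(n, 2))
Mul(Add(v, Function('p')(-64, 15)), Pow(Add(771, 2791), -1)) = Mul(Add(-2479, Mul(-64, Add(1, -64))), Pow(Add(771, 2791), -1)) = Mul(Add(-2479, Mul(-64, -63)), Pow(3562, -1)) = Mul(Add(-2479, 4032), Rational(1, 3562)) = Mul(1553, Rational(1, 3562)) = Rational(1553, 3562)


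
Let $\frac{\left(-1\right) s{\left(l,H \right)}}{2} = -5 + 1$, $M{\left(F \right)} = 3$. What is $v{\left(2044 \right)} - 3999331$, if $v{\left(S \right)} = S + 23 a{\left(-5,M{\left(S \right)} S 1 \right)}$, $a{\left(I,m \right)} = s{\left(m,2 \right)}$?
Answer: $-3997103$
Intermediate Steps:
$s{\left(l,H \right)} = 8$ ($s{\left(l,H \right)} = - 2 \left(-5 + 1\right) = \left(-2\right) \left(-4\right) = 8$)
$a{\left(I,m \right)} = 8$
$v{\left(S \right)} = 184 + S$ ($v{\left(S \right)} = S + 23 \cdot 8 = S + 184 = 184 + S$)
$v{\left(2044 \right)} - 3999331 = \left(184 + 2044\right) - 3999331 = 2228 - 3999331 = -3997103$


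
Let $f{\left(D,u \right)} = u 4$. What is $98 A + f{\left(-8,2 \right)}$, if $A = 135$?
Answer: $13238$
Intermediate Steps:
$f{\left(D,u \right)} = 4 u$
$98 A + f{\left(-8,2 \right)} = 98 \cdot 135 + 4 \cdot 2 = 13230 + 8 = 13238$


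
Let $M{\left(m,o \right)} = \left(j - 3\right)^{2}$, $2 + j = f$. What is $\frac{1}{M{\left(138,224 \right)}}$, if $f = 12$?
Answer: $\frac{1}{49} \approx 0.020408$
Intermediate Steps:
$j = 10$ ($j = -2 + 12 = 10$)
$M{\left(m,o \right)} = 49$ ($M{\left(m,o \right)} = \left(10 - 3\right)^{2} = 7^{2} = 49$)
$\frac{1}{M{\left(138,224 \right)}} = \frac{1}{49}$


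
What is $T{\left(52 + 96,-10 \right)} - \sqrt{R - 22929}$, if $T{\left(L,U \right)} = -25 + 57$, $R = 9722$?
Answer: $32 - i \sqrt{13207} \approx 32.0 - 114.92 i$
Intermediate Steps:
$T{\left(L,U \right)} = 32$
$T{\left(52 + 96,-10 \right)} - \sqrt{R - 22929} = 32 - \sqrt{9722 - 22929} = 32 - \sqrt{-13207} = 32 - i \sqrt{13207}$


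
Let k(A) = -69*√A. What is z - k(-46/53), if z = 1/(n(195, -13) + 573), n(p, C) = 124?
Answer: 1/697 + 69*I*√2438/53 ≈ 0.0014347 + 64.282*I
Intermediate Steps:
z = 1/697 (z = 1/(124 + 573) = 1/697 ≈ 0.0014347)
z - k(-46/53) = 1/697 - (-69)*√(-46/53) = 1/697 - (-69)*I*√2438/53 = 1/697 + 69*I*√2438/53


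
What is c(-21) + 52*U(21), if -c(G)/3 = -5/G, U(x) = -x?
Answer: -7649/7 ≈ -1092.7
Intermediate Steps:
c(G) = 15/G (c(G) = -(-15)/G = 15/G)
c(-21) + 52*U(21) = 15/(-21) + 52*(-1*21) = 15*(-1/21) + 52*(-21) = -5/7 - 1092 = -7649/7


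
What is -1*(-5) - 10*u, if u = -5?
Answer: 55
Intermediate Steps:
-1*(-5) - 10*u = -1*(-5) - 10*(-5) = 5 + 50 = 55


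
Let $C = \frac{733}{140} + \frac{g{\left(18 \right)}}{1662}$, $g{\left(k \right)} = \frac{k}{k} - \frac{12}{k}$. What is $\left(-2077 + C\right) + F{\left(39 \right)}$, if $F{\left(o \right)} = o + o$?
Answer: $- \frac{695863541}{349020} \approx -1993.8$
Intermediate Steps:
$g{\left(k \right)} = 1 - \frac{12}{k}$
$C = \frac{1827439}{349020}$ ($C = \frac{733}{140} + \frac{\frac{1}{18} \left(-12 + 18\right)}{1662} = 733 \cdot \frac{1}{140} + \frac{1}{18} \cdot 6 \cdot \frac{1}{1662} = \frac{733}{140} + \frac{1}{3} \cdot \frac{1}{1662} = \frac{733}{140} + \frac{1}{4986} = \frac{1827439}{349020} \approx 5.2359$)
$F{\left(o \right)} = 2 o$
$\left(-2077 + C\right) + F{\left(39 \right)} = \left(-2077 + \frac{1827439}{349020}\right) + 2 \cdot 39 = - \frac{723087101}{349020} + 78 = - \frac{695863541}{349020}$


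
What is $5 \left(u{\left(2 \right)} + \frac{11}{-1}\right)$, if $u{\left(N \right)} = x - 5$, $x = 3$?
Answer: $-65$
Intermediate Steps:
$u{\left(N \right)} = -2$ ($u{\left(N \right)} = 3 - 5 = -2$)
$5 \left(u{\left(2 \right)} + \frac{11}{-1}\right) = 5 \left(-2 + \frac{11}{-1}\right) = 5 \left(-2 + 11 \left(-1\right)\right) = 5 \left(-2 - 11\right) = 5 \left(-13\right) = -65$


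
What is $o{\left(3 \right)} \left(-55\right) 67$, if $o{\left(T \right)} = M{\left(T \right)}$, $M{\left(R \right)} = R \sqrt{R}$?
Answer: $- 11055 \sqrt{3} \approx -19148.0$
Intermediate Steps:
$M{\left(R \right)} = R^{\frac{3}{2}}$
$o{\left(T \right)} = T^{\frac{3}{2}}$
$o{\left(3 \right)} \left(-55\right) 67 = 3^{\frac{3}{2}} \left(-55\right) 67 = 3 \sqrt{3} \left(-55\right) 67 = - 165 \sqrt{3} \cdot 67 = - 11055 \sqrt{3}$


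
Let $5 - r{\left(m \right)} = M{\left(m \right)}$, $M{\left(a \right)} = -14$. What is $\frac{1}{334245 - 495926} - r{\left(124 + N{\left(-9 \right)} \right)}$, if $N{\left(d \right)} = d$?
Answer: $- \frac{3071940}{161681} \approx -19.0$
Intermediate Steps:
$r{\left(m \right)} = 19$ ($r{\left(m \right)} = 5 - -14 = 5 + 14 = 19$)
$\frac{1}{334245 - 495926} - r{\left(124 + N{\left(-9 \right)} \right)} = \frac{1}{334245 - 495926} - 19 = \frac{1}{-161681} - 19 = - \frac{1}{161681} - 19 = - \frac{3071940}{161681}$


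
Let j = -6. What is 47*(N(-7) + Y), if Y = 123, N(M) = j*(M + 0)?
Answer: 7755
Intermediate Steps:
N(M) = -6*M (N(M) = -6*(M + 0) = -6*M)
47*(N(-7) + Y) = 47*(-6*(-7) + 123) = 47*(42 + 123) = 47*165 = 7755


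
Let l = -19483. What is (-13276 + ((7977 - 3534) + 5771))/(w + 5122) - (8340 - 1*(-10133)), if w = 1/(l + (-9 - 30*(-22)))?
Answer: -1781917116503/96457503 ≈ -18474.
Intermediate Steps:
w = -1/18832 (w = 1/(-19483 + (-9 - 30*(-22))) = 1/(-19483 + (-9 + 660)) = 1/(-19483 + 651) = 1/(-18832) = -1/18832 ≈ -5.3101e-5)
(-13276 + ((7977 - 3534) + 5771))/(w + 5122) - (8340 - 1*(-10133)) = (-13276 + ((7977 - 3534) + 5771))/(-1/18832 + 5122) - (8340 - 1*(-10133)) = (-13276 + (4443 + 5771))/(96457503/18832) - (8340 + 10133) = (-13276 + 10214)*(18832/96457503) - 1*18473 = -3062*18832/96457503 - 18473 = -57663584/96457503 - 18473 = -1781917116503/96457503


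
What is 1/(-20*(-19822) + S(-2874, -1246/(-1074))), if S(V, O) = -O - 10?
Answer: 537/212882287 ≈ 2.5225e-6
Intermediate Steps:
S(V, O) = -10 - O
1/(-20*(-19822) + S(-2874, -1246/(-1074))) = 1/(-20*(-19822) + (-10 - (-1246)/(-1074))) = 1/(396440 + (-10 - (-1246)*(-1)/1074)) = 1/(396440 + (-10 - 1*623/537)) = 1/(396440 + (-10 - 623/537)) = 1/(396440 - 5993/537) = 1/(212882287/537) = 537/212882287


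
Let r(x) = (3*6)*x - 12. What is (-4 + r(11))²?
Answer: 33124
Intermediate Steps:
r(x) = -12 + 18*x (r(x) = 18*x - 12 = -12 + 18*x)
(-4 + r(11))² = (-4 + (-12 + 18*11))² = (-4 + (-12 + 198))² = (-4 + 186)² = 182² = 33124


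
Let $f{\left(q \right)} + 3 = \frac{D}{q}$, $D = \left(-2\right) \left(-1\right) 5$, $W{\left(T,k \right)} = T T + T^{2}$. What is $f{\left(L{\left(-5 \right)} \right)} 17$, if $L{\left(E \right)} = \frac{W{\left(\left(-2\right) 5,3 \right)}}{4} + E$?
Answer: $- \frac{425}{9} \approx -47.222$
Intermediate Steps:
$W{\left(T,k \right)} = 2 T^{2}$ ($W{\left(T,k \right)} = T^{2} + T^{2} = 2 T^{2}$)
$D = 10$ ($D = 2 \cdot 5 = 10$)
$L{\left(E \right)} = 50 + E$ ($L{\left(E \right)} = \frac{2 \left(\left(-2\right) 5\right)^{2}}{4} + E = 2 \left(-10\right)^{2} \cdot \frac{1}{4} + E = 2 \cdot 100 \cdot \frac{1}{4} + E = 200 \cdot \frac{1}{4} + E = 50 + E$)
$f{\left(q \right)} = -3 + \frac{10}{q}$
$f{\left(L{\left(-5 \right)} \right)} 17 = \left(-3 + \frac{10}{50 - 5}\right) 17 = \left(-3 + \frac{10}{45}\right) 17 = \left(-3 + 10 \cdot \frac{1}{45}\right) 17 = \left(-3 + \frac{2}{9}\right) 17 = \left(- \frac{25}{9}\right) 17 = - \frac{425}{9}$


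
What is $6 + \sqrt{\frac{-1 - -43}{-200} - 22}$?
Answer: $6 + \frac{i \sqrt{2221}}{10} \approx 6.0 + 4.7127 i$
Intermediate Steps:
$6 + \sqrt{\frac{-1 - -43}{-200} - 22} = 6 + \sqrt{\left(-1 + 43\right) \left(- \frac{1}{200}\right) - 22} = 6 + \sqrt{42 \left(- \frac{1}{200}\right) - 22} = 6 + \sqrt{- \frac{21}{100} - 22} = 6 + \sqrt{- \frac{2221}{100}} = 6 + \frac{i \sqrt{2221}}{10}$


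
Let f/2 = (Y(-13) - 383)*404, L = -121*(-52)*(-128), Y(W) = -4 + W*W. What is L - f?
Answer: -629232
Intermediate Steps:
Y(W) = -4 + W²
L = -805376 (L = 6292*(-128) = -805376)
f = -176144 (f = 2*(((-4 + (-13)²) - 383)*404) = 2*(((-4 + 169) - 383)*404) = 2*((165 - 383)*404) = 2*(-218*404) = 2*(-88072) = -176144)
L - f = -805376 - 1*(-176144) = -805376 + 176144 = -629232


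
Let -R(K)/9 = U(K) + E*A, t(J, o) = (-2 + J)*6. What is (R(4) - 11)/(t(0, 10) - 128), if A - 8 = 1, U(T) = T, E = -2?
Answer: -23/28 ≈ -0.82143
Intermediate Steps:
A = 9 (A = 8 + 1 = 9)
t(J, o) = -12 + 6*J
R(K) = 162 - 9*K (R(K) = -9*(K - 2*9) = -9*(K - 18) = -9*(-18 + K) = 162 - 9*K)
(R(4) - 11)/(t(0, 10) - 128) = ((162 - 9*4) - 11)/((-12 + 6*0) - 128) = ((162 - 36) - 11)/((-12 + 0) - 128) = (126 - 11)/(-12 - 128) = 115/(-140) = 115*(-1/140) = -23/28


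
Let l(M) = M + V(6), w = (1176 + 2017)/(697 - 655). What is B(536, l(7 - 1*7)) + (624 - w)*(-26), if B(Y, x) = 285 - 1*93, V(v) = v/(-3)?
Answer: -295163/21 ≈ -14055.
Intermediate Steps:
V(v) = -v/3 (V(v) = v*(-1/3) = -v/3)
w = 3193/42 ≈ 76.024
l(M) = -2 + M (l(M) = M - 1/3*6 = M - 2 = -2 + M)
B(Y, x) = 192 (B(Y, x) = 285 - 93 = 192)
B(536, l(7 - 1*7)) + (624 - w)*(-26) = 192 + (624 - 1*3193/42)*(-26) = 192 + (624 - 3193/42)*(-26) = 192 + (23015/42)*(-26) = 192 - 299195/21 = -295163/21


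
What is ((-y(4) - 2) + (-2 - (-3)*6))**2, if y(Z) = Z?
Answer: 100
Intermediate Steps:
((-y(4) - 2) + (-2 - (-3)*6))**2 = ((-1*4 - 2) + (-2 - (-3)*6))**2 = ((-4 - 2) + (-2 - 3*(-6)))**2 = (-6 + (-2 + 18))**2 = (-6 + 16)**2 = 10**2 = 100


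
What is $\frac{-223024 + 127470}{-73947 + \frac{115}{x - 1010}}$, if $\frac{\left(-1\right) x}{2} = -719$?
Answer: $\frac{40897112}{31649201} \approx 1.2922$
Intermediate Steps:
$x = 1438$ ($x = \left(-2\right) \left(-719\right) = 1438$)
$\frac{-223024 + 127470}{-73947 + \frac{115}{x - 1010}} = \frac{-223024 + 127470}{-73947 + \frac{115}{1438 - 1010}} = - \frac{95554}{-73947 + \frac{115}{428}} = - \frac{95554}{- \frac{31649201}{428}} = \left(-95554\right) \left(- \frac{428}{31649201}\right) = \frac{40897112}{31649201}$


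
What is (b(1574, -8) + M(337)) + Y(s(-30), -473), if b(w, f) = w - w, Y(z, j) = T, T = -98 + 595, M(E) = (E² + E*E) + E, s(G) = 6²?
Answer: 227972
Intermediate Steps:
s(G) = 36
M(E) = E + 2*E² (M(E) = (E² + E²) + E = 2*E² + E = E + 2*E²)
T = 497
Y(z, j) = 497
b(w, f) = 0
(b(1574, -8) + M(337)) + Y(s(-30), -473) = (0 + 337*(1 + 2*337)) + 497 = (0 + 337*(1 + 674)) + 497 = (0 + 337*675) + 497 = (0 + 227475) + 497 = 227475 + 497 = 227972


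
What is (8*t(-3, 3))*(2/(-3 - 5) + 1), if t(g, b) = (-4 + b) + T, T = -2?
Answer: -18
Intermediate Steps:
t(g, b) = -6 + b (t(g, b) = (-4 + b) - 2 = -6 + b)
(8*t(-3, 3))*(2/(-3 - 5) + 1) = (8*(-6 + 3))*(2/(-3 - 5) + 1) = (8*(-3))*(2/(-8) + 1) = -24*(2*(-1/8) + 1) = -24*(-1/4 + 1) = -24*3/4 = -18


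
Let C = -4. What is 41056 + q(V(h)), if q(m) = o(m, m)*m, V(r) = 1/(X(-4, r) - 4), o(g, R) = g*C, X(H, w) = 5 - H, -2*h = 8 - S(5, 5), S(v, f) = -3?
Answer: 1026396/25 ≈ 41056.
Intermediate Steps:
h = -11/2 (h = -(8 - 1*(-3))/2 = -(8 + 3)/2 = -½*11 = -11/2 ≈ -5.5000)
o(g, R) = -4*g (o(g, R) = g*(-4) = -4*g)
V(r) = ⅕ (V(r) = 1/((5 - 1*(-4)) - 4) = 1/((5 + 4) - 4) = 1/(9 - 4) = 1/5 = ⅕)
q(m) = -4*m² (q(m) = (-4*m)*m = -4*m²)
41056 + q(V(h)) = 41056 - 4*(⅕)² = 41056 - 4*1/25 = 41056 - 4/25 = 1026396/25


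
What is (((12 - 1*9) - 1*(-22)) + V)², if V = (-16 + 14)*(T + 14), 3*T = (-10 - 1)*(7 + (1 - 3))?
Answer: 10201/9 ≈ 1133.4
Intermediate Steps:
T = -55/3 (T = ((-10 - 1)*(7 + (1 - 3)))/3 = (-11*(7 - 2))/3 = (-11*5)/3 = (⅓)*(-55) = -55/3 ≈ -18.333)
V = 26/3 (V = (-16 + 14)*(-55/3 + 14) = -2*(-13/3) = 26/3 ≈ 8.6667)
(((12 - 1*9) - 1*(-22)) + V)² = (((12 - 1*9) - 1*(-22)) + 26/3)² = (((12 - 9) + 22) + 26/3)² = ((3 + 22) + 26/3)² = (25 + 26/3)² = (101/3)² = 10201/9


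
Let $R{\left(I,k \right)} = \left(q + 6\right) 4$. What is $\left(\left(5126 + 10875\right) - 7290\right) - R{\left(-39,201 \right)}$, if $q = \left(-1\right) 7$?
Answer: $8715$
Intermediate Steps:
$q = -7$
$R{\left(I,k \right)} = -4$ ($R{\left(I,k \right)} = \left(-7 + 6\right) 4 = \left(-1\right) 4 = -4$)
$\left(\left(5126 + 10875\right) - 7290\right) - R{\left(-39,201 \right)} = \left(\left(5126 + 10875\right) - 7290\right) - -4 = \left(16001 - 7290\right) + 4 = 8711 + 4 = 8715$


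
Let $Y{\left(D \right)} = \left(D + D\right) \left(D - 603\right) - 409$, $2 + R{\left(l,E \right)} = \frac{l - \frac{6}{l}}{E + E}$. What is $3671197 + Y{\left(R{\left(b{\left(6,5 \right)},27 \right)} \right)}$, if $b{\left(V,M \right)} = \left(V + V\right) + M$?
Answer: $\frac{1547592654427}{421362} \approx 3.6728 \cdot 10^{6}$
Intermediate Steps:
$b{\left(V,M \right)} = M + 2 V$ ($b{\left(V,M \right)} = 2 V + M = M + 2 V$)
$R{\left(l,E \right)} = -2 + \frac{l - \frac{6}{l}}{2 E}$ ($R{\left(l,E \right)} = -2 + \frac{l - \frac{6}{l}}{E + E} = -2 + \frac{l - \frac{6}{l}}{2 E}$)
$Y{\left(D \right)} = -409 + 2 D \left(-603 + D\right)$ ($Y{\left(D \right)} = 2 D \left(-603 + D\right) - 409 = -409 + 2 D \left(-603 + D\right)$)
$3671197 + Y{\left(R{\left(b{\left(6,5 \right)},27 \right)} \right)} = 3671197 - \left(409 - 2 \left(-2 + \frac{5 + 2 \cdot 6}{2 \cdot 27} - \frac{3}{27 \left(5 + 2 \cdot 6\right)}\right)^{2} + 1206 \left(-2 + \frac{5 + 2 \cdot 6}{2 \cdot 27} - \frac{3}{27 \left(5 + 2 \cdot 6\right)}\right)\right) = 3671197 - \left(409 - 2 \left(-2 + \frac{1}{2} \left(5 + 12\right) \frac{1}{27} - \frac{1}{9 \left(5 + 12\right)}\right)^{2} + 1206 \left(-2 + \frac{1}{2} \left(5 + 12\right) \frac{1}{27} - \frac{1}{9 \left(5 + 12\right)}\right)\right) = 3671197 - \left(409 - 2 \left(-2 + \frac{1}{2} \cdot 17 \cdot \frac{1}{27} - \frac{1}{9 \cdot 17}\right)^{2} + 1206 \left(-2 + \frac{1}{2} \cdot 17 \cdot \frac{1}{27} - \frac{1}{9 \cdot 17}\right)\right) = 3671197 - \left(409 - 2 \left(-2 + \frac{17}{54} - \frac{1}{9} \cdot \frac{1}{17}\right)^{2} + 1206 \left(-2 + \frac{17}{54} - \frac{1}{9} \cdot \frac{1}{17}\right)\right) = 3671197 - \left(409 - 2 \left(-2 + \frac{17}{54} - \frac{1}{153}\right)^{2} + 1206 \left(-2 + \frac{17}{54} - \frac{1}{153}\right)\right) = 3671197 - \left(- \frac{83192}{51} - \frac{2411809}{421362}\right) = 3671197 + \left(-409 + \frac{104051}{51} + 2 \cdot \frac{2411809}{842724}\right) = 3671197 + \left(-409 + \frac{104051}{51} + \frac{2411809}{421362}\right) = 3671197 + \frac{689744113}{421362} = \frac{1547592654427}{421362}$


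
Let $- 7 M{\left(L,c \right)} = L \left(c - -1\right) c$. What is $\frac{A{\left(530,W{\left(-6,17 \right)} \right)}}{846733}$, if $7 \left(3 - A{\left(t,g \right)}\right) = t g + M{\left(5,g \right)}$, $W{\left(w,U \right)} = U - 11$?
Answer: $- \frac{447}{846733} \approx -0.00052791$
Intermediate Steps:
$M{\left(L,c \right)} = - \frac{L c \left(1 + c\right)}{7}$ ($M{\left(L,c \right)} = - \frac{L \left(c - -1\right) c}{7} = - \frac{L \left(c + 1\right) c}{7} = - \frac{L \left(1 + c\right) c}{7} = - \frac{L c \left(1 + c\right)}{7}$)
$W{\left(w,U \right)} = -11 + U$
$A{\left(t,g \right)} = 3 - \frac{g t}{7} + \frac{5 g \left(1 + g\right)}{49}$ ($A{\left(t,g \right)} = 3 - \frac{t g - \frac{5 g \left(1 + g\right)}{7}}{7} = 3 - \frac{g t - \frac{5 g \left(1 + g\right)}{7}}{7} = 3 - \left(- \frac{5 g \left(1 + g\right)}{49} + \frac{g t}{7}\right) = 3 - \frac{g t}{7} + \frac{5 g \left(1 + g\right)}{49}$)
$\frac{A{\left(530,W{\left(-6,17 \right)} \right)}}{846733} = \frac{3 - \frac{1}{7} \left(-11 + 17\right) 530 + \frac{5 \left(-11 + 17\right) \left(1 + \left(-11 + 17\right)\right)}{49}}{846733} = \left(3 - \frac{6}{7} \cdot 530 + \frac{5}{49} \cdot 6 \left(1 + 6\right)\right) \frac{1}{846733} = \left(3 - \frac{3180}{7} + \frac{5}{49} \cdot 6 \cdot 7\right) \frac{1}{846733} = \left(3 - \frac{3180}{7} + \frac{30}{7}\right) \frac{1}{846733} = \left(-447\right) \frac{1}{846733} = - \frac{447}{846733}$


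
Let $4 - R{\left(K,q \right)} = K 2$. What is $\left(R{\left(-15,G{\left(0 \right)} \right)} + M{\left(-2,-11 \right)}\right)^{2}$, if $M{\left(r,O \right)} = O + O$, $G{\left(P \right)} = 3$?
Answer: $144$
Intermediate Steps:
$M{\left(r,O \right)} = 2 O$
$R{\left(K,q \right)} = 4 - 2 K$ ($R{\left(K,q \right)} = 4 - K 2 = 4 - 2 K$)
$\left(R{\left(-15,G{\left(0 \right)} \right)} + M{\left(-2,-11 \right)}\right)^{2} = \left(\left(4 - -30\right) + 2 \left(-11\right)\right)^{2} = \left(\left(4 + 30\right) - 22\right)^{2} = \left(34 - 22\right)^{2} = 12^{2} = 144$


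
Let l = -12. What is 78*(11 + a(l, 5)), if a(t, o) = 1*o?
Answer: 1248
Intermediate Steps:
a(t, o) = o
78*(11 + a(l, 5)) = 78*(11 + 5) = 78*16 = 1248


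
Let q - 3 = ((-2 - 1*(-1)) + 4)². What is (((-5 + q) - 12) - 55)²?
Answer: 3600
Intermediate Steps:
q = 12 (q = 3 + ((-2 - 1*(-1)) + 4)² = 3 + ((-2 + 1) + 4)² = 3 + (-1 + 4)² = 3 + 3² = 3 + 9 = 12)
(((-5 + q) - 12) - 55)² = (((-5 + 12) - 12) - 55)² = ((7 - 12) - 55)² = (-5 - 55)² = (-60)² = 3600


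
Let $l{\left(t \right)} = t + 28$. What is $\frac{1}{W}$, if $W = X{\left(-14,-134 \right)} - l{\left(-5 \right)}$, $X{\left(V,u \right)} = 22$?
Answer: $-1$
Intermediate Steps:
$l{\left(t \right)} = 28 + t$
$W = -1$ ($W = 22 - \left(28 - 5\right) = 22 - 23 = -1$)
$\frac{1}{W} = \frac{1}{-1} = -1$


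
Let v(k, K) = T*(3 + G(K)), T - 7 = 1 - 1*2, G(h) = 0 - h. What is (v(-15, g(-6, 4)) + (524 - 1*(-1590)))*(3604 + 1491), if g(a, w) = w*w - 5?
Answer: 10526270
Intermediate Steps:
G(h) = -h
T = 6 (T = 7 + (1 - 1*2) = 7 + (1 - 2) = 7 - 1 = 6)
g(a, w) = -5 + w² (g(a, w) = w² - 5 = -5 + w²)
v(k, K) = 18 - 6*K (v(k, K) = 6*(3 - K) = 18 - 6*K)
(v(-15, g(-6, 4)) + (524 - 1*(-1590)))*(3604 + 1491) = ((18 - 6*(-5 + 4²)) + (524 - 1*(-1590)))*(3604 + 1491) = ((18 - 6*(-5 + 16)) + (524 + 1590))*5095 = ((18 - 6*11) + 2114)*5095 = ((18 - 66) + 2114)*5095 = (-48 + 2114)*5095 = 2066*5095 = 10526270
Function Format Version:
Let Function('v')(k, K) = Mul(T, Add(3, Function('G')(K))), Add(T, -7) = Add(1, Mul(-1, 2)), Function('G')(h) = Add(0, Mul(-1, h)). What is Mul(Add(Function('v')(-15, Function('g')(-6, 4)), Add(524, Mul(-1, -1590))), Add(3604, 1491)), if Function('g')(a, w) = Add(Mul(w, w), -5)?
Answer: 10526270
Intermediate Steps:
Function('G')(h) = Mul(-1, h)
T = 6 (T = Add(7, Add(1, Mul(-1, 2))) = Add(7, Add(1, -2)) = Add(7, -1) = 6)
Function('g')(a, w) = Add(-5, Pow(w, 2)) (Function('g')(a, w) = Add(Pow(w, 2), -5) = Add(-5, Pow(w, 2)))
Function('v')(k, K) = Add(18, Mul(-6, K)) (Function('v')(k, K) = Mul(6, Add(3, Mul(-1, K))) = Add(18, Mul(-6, K)))
Mul(Add(Function('v')(-15, Function('g')(-6, 4)), Add(524, Mul(-1, -1590))), Add(3604, 1491)) = Mul(Add(Add(18, Mul(-6, Add(-5, Pow(4, 2)))), Add(524, Mul(-1, -1590))), Add(3604, 1491)) = Mul(Add(Add(18, Mul(-6, Add(-5, 16))), Add(524, 1590)), 5095) = Mul(Add(Add(18, Mul(-6, 11)), 2114), 5095) = Mul(Add(Add(18, -66), 2114), 5095) = Mul(Add(-48, 2114), 5095) = Mul(2066, 5095) = 10526270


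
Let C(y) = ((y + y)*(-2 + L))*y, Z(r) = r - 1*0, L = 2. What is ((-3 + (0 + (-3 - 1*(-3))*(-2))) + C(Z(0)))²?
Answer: 9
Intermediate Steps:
Z(r) = r (Z(r) = r + 0 = r)
C(y) = 0 (C(y) = ((y + y)*(-2 + 2))*y = ((2*y)*0)*y = 0*y = 0)
((-3 + (0 + (-3 - 1*(-3))*(-2))) + C(Z(0)))² = ((-3 + (0 + (-3 - 1*(-3))*(-2))) + 0)² = ((-3 + (0 + (-3 + 3)*(-2))) + 0)² = ((-3 + (0 + 0*(-2))) + 0)² = ((-3 + (0 + 0)) + 0)² = ((-3 + 0) + 0)² = (-3 + 0)² = (-3)² = 9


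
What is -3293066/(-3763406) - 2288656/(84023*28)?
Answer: -108216219479/1106744318183 ≈ -0.097779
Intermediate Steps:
-3293066/(-3763406) - 2288656/(84023*28) = -3293066*(-1/3763406) - 2288656/2352644 = 1646533/1881703 - 2288656*1/2352644 = 1646533/1881703 - 572164/588161 = -108216219479/1106744318183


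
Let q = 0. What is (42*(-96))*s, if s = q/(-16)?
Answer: 0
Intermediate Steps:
s = 0 (s = 0/(-16) = 0*(-1/16) = 0)
(42*(-96))*s = (42*(-96))*0 = -4032*0 = 0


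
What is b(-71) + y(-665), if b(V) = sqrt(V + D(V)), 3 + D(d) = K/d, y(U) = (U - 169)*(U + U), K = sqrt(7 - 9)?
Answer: 1109220 + sqrt(-373034 - 71*I*sqrt(2))/71 ≈ 1.1092e+6 - 8.6023*I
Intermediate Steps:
K = I*sqrt(2) (K = sqrt(-2) = I*sqrt(2) ≈ 1.4142*I)
y(U) = 2*U*(-169 + U) (y(U) = (-169 + U)*(2*U) = 2*U*(-169 + U))
D(d) = -3 + I*sqrt(2)/d (D(d) = -3 + (I*sqrt(2))/d = -3 + I*sqrt(2)/d)
b(V) = sqrt(-3 + V + I*sqrt(2)/V) (b(V) = sqrt(V + (-3 + I*sqrt(2)/V)) = sqrt(-3 + V + I*sqrt(2)/V))
b(-71) + y(-665) = sqrt(-3 - 71 + I*sqrt(2)/(-71)) + 2*(-665)*(-169 - 665) = sqrt(-3 - 71 + I*sqrt(2)*(-1/71)) + 2*(-665)*(-834) = sqrt(-3 - 71 - I*sqrt(2)/71) + 1109220 = sqrt(-74 - I*sqrt(2)/71) + 1109220 = 1109220 + sqrt(-74 - I*sqrt(2)/71)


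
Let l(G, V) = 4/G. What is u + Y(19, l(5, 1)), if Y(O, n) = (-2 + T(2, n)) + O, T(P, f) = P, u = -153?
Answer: -134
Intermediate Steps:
Y(O, n) = O (Y(O, n) = (-2 + 2) + O = 0 + O = O)
u + Y(19, l(5, 1)) = -153 + 19 = -134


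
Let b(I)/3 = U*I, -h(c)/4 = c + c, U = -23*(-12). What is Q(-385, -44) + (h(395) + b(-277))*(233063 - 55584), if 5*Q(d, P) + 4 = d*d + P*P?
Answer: -206333385663/5 ≈ -4.1267e+10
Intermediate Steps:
U = 276
h(c) = -8*c (h(c) = -4*(c + c) = -8*c)
b(I) = 828*I (b(I) = 3*(276*I) = 828*I)
Q(d, P) = -4/5 + P**2/5 + d**2/5 (Q(d, P) = -4/5 + (d*d + P*P)/5 = -4/5 + (d**2 + P**2)/5 = -4/5 + (P**2 + d**2)/5 = -4/5 + (P**2/5 + d**2/5) = -4/5 + P**2/5 + d**2/5)
Q(-385, -44) + (h(395) + b(-277))*(233063 - 55584) = (-4/5 + (1/5)*(-44)**2 + (1/5)*(-385)**2) + (-8*395 + 828*(-277))*(233063 - 55584) = (-4/5 + (1/5)*1936 + (1/5)*148225) + (-3160 - 229356)*177479 = (-4/5 + 1936/5 + 29645) - 232516*177479 = 150157/5 - 41266707164 = -206333385663/5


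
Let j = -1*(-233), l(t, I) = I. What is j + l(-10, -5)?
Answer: 228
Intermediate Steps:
j = 233
j + l(-10, -5) = 233 - 5 = 228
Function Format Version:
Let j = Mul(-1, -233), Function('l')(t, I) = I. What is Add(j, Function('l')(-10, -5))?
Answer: 228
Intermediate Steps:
j = 233
Add(j, Function('l')(-10, -5)) = Add(233, -5) = 228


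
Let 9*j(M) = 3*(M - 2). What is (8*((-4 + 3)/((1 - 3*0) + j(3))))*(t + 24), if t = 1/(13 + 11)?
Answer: -577/4 ≈ -144.25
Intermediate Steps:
t = 1/24 ≈ 0.041667
j(M) = -⅔ + M/3 (j(M) = (3*(M - 2))/9 = (3*(-2 + M))/9 = (-6 + 3*M)/9 = -⅔ + M/3)
(8*((-4 + 3)/((1 - 3*0) + j(3))))*(t + 24) = (8*((-4 + 3)/((1 - 3*0) + (-⅔ + (⅓)*3))))*(1/24 + 24) = (8*(-1/((1 + 0) + (-⅔ + 1))))*(577/24) = (8*(-1/(1 + ⅓)))*(577/24) = (8*(-1/4/3))*(577/24) = (8*(-1*¾))*(577/24) = (8*(-¾))*(577/24) = -6*577/24 = -577/4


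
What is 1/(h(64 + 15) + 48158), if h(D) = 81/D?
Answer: 79/3804563 ≈ 2.0765e-5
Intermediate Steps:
1/(h(64 + 15) + 48158) = 1/(81/(64 + 15) + 48158) = 1/(81/79 + 48158) = 1/(3804563/79) = 79/3804563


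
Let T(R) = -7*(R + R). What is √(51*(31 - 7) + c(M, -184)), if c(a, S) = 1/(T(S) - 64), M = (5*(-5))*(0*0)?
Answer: √482726173/628 ≈ 34.986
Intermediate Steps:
T(R) = -14*R
M = 0 (M = -25*0 = 0)
c(a, S) = 1/(-64 - 14*S) (c(a, S) = 1/(-14*S - 64) = 1/(-64 - 14*S))
√(51*(31 - 7) + c(M, -184)) = √(51*(31 - 7) - 1/(64 + 14*(-184))) = √(51*24 - 1/(64 - 2576)) = √(1224 - 1/(-2512)) = √(1224 - 1*(-1/2512)) = √(1224 + 1/2512) = √(3074689/2512) = √482726173/628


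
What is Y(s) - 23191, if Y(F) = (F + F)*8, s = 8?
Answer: -23063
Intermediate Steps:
Y(F) = 16*F (Y(F) = (2*F)*8 = 16*F)
Y(s) - 23191 = 16*8 - 23191 = 128 - 23191 = -23063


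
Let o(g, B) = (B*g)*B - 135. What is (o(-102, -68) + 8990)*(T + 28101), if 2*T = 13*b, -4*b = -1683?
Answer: -114165016791/8 ≈ -1.4271e+10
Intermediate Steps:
b = 1683/4 (b = -1/4*(-1683) = 1683/4 ≈ 420.75)
o(g, B) = -135 + g*B**2 (o(g, B) = g*B**2 - 135 = -135 + g*B**2)
T = 21879/8 (T = (13*(1683/4))/2 = (1/2)*(21879/4) = 21879/8 ≈ 2734.9)
(o(-102, -68) + 8990)*(T + 28101) = ((-135 - 102*(-68)**2) + 8990)*(21879/8 + 28101) = ((-135 - 102*4624) + 8990)*(246687/8) = ((-135 - 471648) + 8990)*(246687/8) = (-471783 + 8990)*(246687/8) = -462793*246687/8 = -114165016791/8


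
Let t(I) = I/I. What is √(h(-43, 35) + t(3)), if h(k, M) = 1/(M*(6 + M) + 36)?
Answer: 8*√33833/1471 ≈ 1.0003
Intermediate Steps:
t(I) = 1
h(k, M) = 1/(36 + M*(6 + M))
√(h(-43, 35) + t(3)) = √(1/(36 + 35² + 6*35) + 1) = √(1/(36 + 1225 + 210) + 1) = √(1/1471 + 1) = √(1472/1471) = 8*√33833/1471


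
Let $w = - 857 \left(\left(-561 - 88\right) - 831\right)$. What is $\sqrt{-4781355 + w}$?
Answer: $i \sqrt{3512995} \approx 1874.3 i$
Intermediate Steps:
$w = 1268360$ ($w = - 857 \left(\left(-561 - 88\right) - 831\right) = - 857 \left(-649 - 831\right) = \left(-857\right) \left(-1480\right) = 1268360$)
$\sqrt{-4781355 + w} = \sqrt{-4781355 + 1268360} = \sqrt{-3512995} = i \sqrt{3512995}$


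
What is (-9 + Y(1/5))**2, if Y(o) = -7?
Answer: 256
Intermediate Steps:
(-9 + Y(1/5))**2 = (-9 - 7)**2 = (-16)**2 = 256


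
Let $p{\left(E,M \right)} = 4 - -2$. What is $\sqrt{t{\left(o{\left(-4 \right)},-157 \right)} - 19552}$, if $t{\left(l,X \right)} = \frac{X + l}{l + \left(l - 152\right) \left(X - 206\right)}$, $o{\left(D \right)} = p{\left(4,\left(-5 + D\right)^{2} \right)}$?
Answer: $\frac{i \sqrt{13732466591109}}{26502} \approx 139.83 i$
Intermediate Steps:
$p{\left(E,M \right)} = 6$ ($p{\left(E,M \right)} = 4 + 2 = 6$)
$o{\left(D \right)} = 6$
$t{\left(l,X \right)} = \frac{X + l}{l + \left(-206 + X\right) \left(-152 + l\right)}$ ($t{\left(l,X \right)} = \frac{X + l}{l + \left(-152 + l\right) \left(-206 + X\right)} = \frac{X + l}{l + \left(-206 + X\right) \left(-152 + l\right)}$)
$\sqrt{t{\left(o{\left(-4 \right)},-157 \right)} - 19552} = \sqrt{\frac{-157 + 6}{31312 - 1230 - -23864 - 942} - 19552} = \sqrt{\frac{1}{31312 - 1230 + 23864 - 942} \left(-151\right) - 19552} = \sqrt{\frac{1}{53004} \left(-151\right) - 19552} = \sqrt{- \frac{151}{53004} - 19552} = \sqrt{- \frac{1036334359}{53004}} = \frac{i \sqrt{13732466591109}}{26502}$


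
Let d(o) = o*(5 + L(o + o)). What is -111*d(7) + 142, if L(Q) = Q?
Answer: -14621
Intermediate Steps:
d(o) = o*(5 + 2*o) (d(o) = o*(5 + (o + o)) = o*(5 + 2*o))
-111*d(7) + 142 = -777*(5 + 2*7) + 142 = -777*(5 + 14) + 142 = -777*19 + 142 = -111*133 + 142 = -14763 + 142 = -14621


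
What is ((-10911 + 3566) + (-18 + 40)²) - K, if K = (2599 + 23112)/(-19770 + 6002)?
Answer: -94436537/13768 ≈ -6859.1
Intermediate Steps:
K = -25711/13768 (K = 25711/(-13768) = 25711*(-1/13768) = -25711/13768 ≈ -1.8674)
((-10911 + 3566) + (-18 + 40)²) - K = ((-10911 + 3566) + (-18 + 40)²) - 1*(-25711/13768) = (-7345 + 22²) + 25711/13768 = (-7345 + 484) + 25711/13768 = -6861 + 25711/13768 = -94436537/13768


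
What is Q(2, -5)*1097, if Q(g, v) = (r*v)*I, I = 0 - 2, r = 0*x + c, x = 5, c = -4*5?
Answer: -219400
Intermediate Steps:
c = -20
r = -20 (r = 0*5 - 20 = 0 - 20 = -20)
I = -2
Q(g, v) = 40*v (Q(g, v) = -20*v*(-2) = 40*v)
Q(2, -5)*1097 = (40*(-5))*1097 = -200*1097 = -219400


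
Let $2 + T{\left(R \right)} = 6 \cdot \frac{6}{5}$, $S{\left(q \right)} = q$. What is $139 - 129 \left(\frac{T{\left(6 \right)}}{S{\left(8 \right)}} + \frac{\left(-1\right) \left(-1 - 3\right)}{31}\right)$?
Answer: $\frac{23873}{620} \approx 38.505$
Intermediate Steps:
$T{\left(R \right)} = \frac{26}{5}$ ($T{\left(R \right)} = -2 + 6 \cdot \frac{6}{5} = -2 + \frac{36}{5} = \frac{26}{5}$)
$139 - 129 \left(\frac{T{\left(6 \right)}}{S{\left(8 \right)}} + \frac{\left(-1\right) \left(-1 - 3\right)}{31}\right) = 139 - 129 \left(\frac{26}{5 \cdot 8} + \frac{\left(-1\right) \left(-1 - 3\right)}{31}\right) = 139 - 129 \left(\frac{26}{5} \cdot \frac{1}{8} + \left(-1\right) \left(-4\right) \frac{1}{31}\right) = 139 - 129 \left(\frac{13}{20} + 4 \cdot \frac{1}{31}\right) = 139 - 129 \left(\frac{13}{20} + \frac{4}{31}\right) = 139 - \frac{62307}{620} = \frac{23873}{620}$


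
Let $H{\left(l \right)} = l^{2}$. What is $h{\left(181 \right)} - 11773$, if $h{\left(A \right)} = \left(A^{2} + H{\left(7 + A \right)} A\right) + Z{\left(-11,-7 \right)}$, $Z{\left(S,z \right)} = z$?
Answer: $6418245$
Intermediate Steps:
$h{\left(A \right)} = -7 + A^{2} + A \left(7 + A\right)^{2}$ ($h{\left(A \right)} = \left(A^{2} + \left(7 + A\right)^{2} A\right) - 7 = \left(A^{2} + A \left(7 + A\right)^{2}\right) - 7 = -7 + A^{2} + A \left(7 + A\right)^{2}$)
$h{\left(181 \right)} - 11773 = \left(-7 + 181^{2} + 181 \left(7 + 181\right)^{2}\right) - 11773 = \left(-7 + 32761 + 181 \cdot 188^{2}\right) - 11773 = \left(-7 + 32761 + 181 \cdot 35344\right) - 11773 = \left(-7 + 32761 + 6397264\right) - 11773 = 6430018 - 11773 = 6418245$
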